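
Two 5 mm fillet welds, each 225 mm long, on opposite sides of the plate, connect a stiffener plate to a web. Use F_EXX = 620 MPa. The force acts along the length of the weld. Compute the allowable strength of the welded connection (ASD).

Effective throat t_e = 0.707 × 5 = 3.535 mm.
Total length L = 450 mm; A_we = 3.535 × 450 = 1591 mm².
F_nw = 0.6 F_EXX = 0.6 × 620 = 372 MPa.
R_n = 372 × 1591 × 10⁻³ = 591.8 kN; R_n/Ω = 591.8/2.0 = 295.9 kN.

R_n/Ω ≈ 296 kN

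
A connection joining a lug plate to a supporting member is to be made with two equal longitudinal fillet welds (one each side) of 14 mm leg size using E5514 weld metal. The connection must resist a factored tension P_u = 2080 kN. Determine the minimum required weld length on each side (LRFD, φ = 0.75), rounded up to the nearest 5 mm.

E55XX → F_EXX = 550 MPa.
Throat t_e = 0.707 × 14 = 9.898 mm.
φr_n = 0.75 × 0.6 × 550 × 9.898 × 10⁻³ = 2.45 kN/mm.
L_req = P_u / φr_n = 2080 / 2.45 = 849.1 mm total.
Per side: 849.1 / 2 = 424.5 mm.
Round up → use L = 425 mm on each side.

L = 425 mm on each side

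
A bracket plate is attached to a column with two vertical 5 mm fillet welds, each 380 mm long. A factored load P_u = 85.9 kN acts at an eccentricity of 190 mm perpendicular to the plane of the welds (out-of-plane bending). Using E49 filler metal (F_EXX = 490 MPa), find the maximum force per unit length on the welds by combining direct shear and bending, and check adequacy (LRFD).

L_w = 2 × 380 = 760 mm; section modulus (unit throat) S = 2 × L²/6 = 48130 mm².
Direct shear f_v = P/L_w = 85.9×10³/760 = 113 N/mm.
Moment M = P × e = 85.9×10³ × 190 = 16321000 N·mm; bending f_b = M/S = 339.1 N/mm.
f_max = √(f_v² + f_b²) = √(113² + 339.1²) = 357.4 N/mm.
φr_n = 0.75 × 0.6 × 490 × (0.707 × 5) = 779.5 N/mm → adequate.

f_max ≈ 357 N/mm; adequate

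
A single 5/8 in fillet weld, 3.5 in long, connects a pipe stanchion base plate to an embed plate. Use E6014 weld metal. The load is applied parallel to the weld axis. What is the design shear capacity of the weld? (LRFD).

E60XX → F_EXX = 60 ksi.
Effective throat t_e = 0.707 × 0.625 = 0.4419 in.
Total length L = 3.5 in; A_we = 0.4419 × 3.5 = 1.547 in².
F_nw = 0.6 F_EXX = 0.6 × 60 = 36 ksi.
φR_n = 0.75 × 36 × 1.547 = 41.76 kips.

φR_n ≈ 41.8 kips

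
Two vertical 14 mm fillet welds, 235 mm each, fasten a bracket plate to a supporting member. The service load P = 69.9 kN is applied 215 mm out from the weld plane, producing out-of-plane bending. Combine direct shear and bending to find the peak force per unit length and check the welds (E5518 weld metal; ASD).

E55XX → F_EXX = 550 MPa.
L_w = 2 × 235 = 470 mm; section modulus (unit throat) S = 2 × L²/6 = 18410 mm².
Direct shear f_v = P/L_w = 69.9×10³/470 = 148.7 N/mm.
Moment M = P × e = 69.9×10³ × 215 = 15028000 N·mm; bending f_b = M/S = 816.4 N/mm.
f_max = √(f_v² + f_b²) = √(148.7² + 816.4²) = 829.8 N/mm.
r_n/Ω = (1/2.0) × 0.6 × 550 × (0.707 × 14) = 1633 N/mm → adequate.

f_max ≈ 830 N/mm; adequate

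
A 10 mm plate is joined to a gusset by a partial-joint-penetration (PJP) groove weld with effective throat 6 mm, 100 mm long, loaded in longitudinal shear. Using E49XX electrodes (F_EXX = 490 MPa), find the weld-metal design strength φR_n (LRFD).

φR_n ≈ 132 kN

Effective throat (given) t_e = 6 mm.
A_we = 6 × 100 = 600 mm².
F_nw = 0.6 F_EXX = 294 MPa.
φR_n = 0.75 × 294 × 600 × 10⁻³ = 132.3 kN.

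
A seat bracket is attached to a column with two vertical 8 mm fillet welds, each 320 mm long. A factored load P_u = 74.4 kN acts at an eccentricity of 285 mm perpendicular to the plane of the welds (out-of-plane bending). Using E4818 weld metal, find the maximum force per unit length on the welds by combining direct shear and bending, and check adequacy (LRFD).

f_max ≈ 632 N/mm; adequate

E48XX → F_EXX = 480 MPa.
L_w = 2 × 320 = 640 mm; section modulus (unit throat) S = 2 × L²/6 = 34130 mm².
Direct shear f_v = P/L_w = 74.4×10³/640 = 116.2 N/mm.
Moment M = P × e = 74.4×10³ × 285 = 21204000 N·mm; bending f_b = M/S = 621.2 N/mm.
f_max = √(f_v² + f_b²) = √(116.2² + 621.2²) = 632 N/mm.
φr_n = 0.75 × 0.6 × 480 × (0.707 × 8) = 1222 N/mm → adequate.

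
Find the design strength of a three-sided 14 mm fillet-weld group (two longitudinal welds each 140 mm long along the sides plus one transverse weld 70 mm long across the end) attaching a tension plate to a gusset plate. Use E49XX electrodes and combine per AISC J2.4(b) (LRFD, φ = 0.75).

E49XX → F_EXX = 490 MPa.
t_e = 0.707 × 14 = 9.898 mm.
R_nwl = 0.6 × 490 × 9.898 × 280 × 10⁻³ = 814.8 kN (longitudinal, 2 welds).
R_nwt = 0.6 × 490 × 9.898 × 70 × 10⁻³ = 203.7 kN (transverse, base value).
(i) R_nwl + R_nwt = 1019 kN; (ii) 0.85 R_nwl + 1.5 R_nwt = 998.1 kN.
R_n = max = 1019 kN [governs: (i)]; φR_n = 763.9 kN.

φR_n ≈ 764 kN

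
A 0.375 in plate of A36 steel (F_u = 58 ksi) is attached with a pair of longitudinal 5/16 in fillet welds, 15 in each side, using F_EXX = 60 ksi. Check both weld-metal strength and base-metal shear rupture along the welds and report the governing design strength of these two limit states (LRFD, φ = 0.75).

t_e = 0.707 × 0.3125 = 0.2209 in; L = 30 in.
Weld metal: φR_n = 0.75 × 0.6 × 60 × 0.2209 × 30 = 179 kip.
Base metal (shear rupture): φR_n = 0.75 × 0.6 × 58 × 0.375 × 30 = 293.6 kip.
Governing: weld metal.

φR_n ≈ 179 kip (weld metal governs)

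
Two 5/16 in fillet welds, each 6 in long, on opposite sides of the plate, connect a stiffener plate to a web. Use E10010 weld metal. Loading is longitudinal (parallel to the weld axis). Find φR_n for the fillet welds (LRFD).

E100XX → F_EXX = 100 ksi.
Effective throat t_e = 0.707 × 0.3125 = 0.2209 in.
Total length L = 12 in; A_we = 0.2209 × 12 = 2.651 in².
F_nw = 0.6 F_EXX = 0.6 × 100 = 60 ksi.
φR_n = 0.75 × 60 × 2.651 = 119.3 kip.

φR_n ≈ 119 kip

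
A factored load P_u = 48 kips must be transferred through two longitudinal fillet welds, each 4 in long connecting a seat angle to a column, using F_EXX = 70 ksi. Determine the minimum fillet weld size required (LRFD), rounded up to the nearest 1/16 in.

Total weld length L = 8 in.
Required throat t_e = P_u / (φ × 0.6 F_EXX × L) = 48 / (0.75 × 0.6 × 70 × 8) = 0.1905 in.
Required leg w = t_e / 0.707 = 0.2694 in → use 5/16 in.

w = 5/16 in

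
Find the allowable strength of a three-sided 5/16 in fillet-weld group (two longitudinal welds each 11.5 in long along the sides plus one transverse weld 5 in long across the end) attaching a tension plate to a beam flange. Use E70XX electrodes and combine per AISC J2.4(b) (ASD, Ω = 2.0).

R_n/Ω ≈ 130 kip

E70XX → F_EXX = 70 ksi.
t_e = 0.707 × 0.3125 = 0.2209 in.
R_nwl = 0.6 × 70 × 0.2209 × 23 = 213.4 kip (longitudinal, 2 welds).
R_nwt = 0.6 × 70 × 0.2209 × 5 = 46.4 kip (transverse, base value).
(i) R_nwl + R_nwt = 259.8 kip; (ii) 0.85 R_nwl + 1.5 R_nwt = 251 kip.
R_n = max = 259.8 kip [governs: (i)]; R_n/Ω = 129.9 kip.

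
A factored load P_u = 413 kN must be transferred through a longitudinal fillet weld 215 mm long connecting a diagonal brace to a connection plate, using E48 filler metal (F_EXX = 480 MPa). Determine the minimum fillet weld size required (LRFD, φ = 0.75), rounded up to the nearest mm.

Total weld length L = 215 mm.
Required throat t_e = P_u / (φ × 0.6 F_EXX × L) = 413 / (0.75 × 0.6 × 480 × 215 × 10⁻³) = 8.893 mm.
Required leg w = t_e / 0.707 = 12.58 mm → use 13 mm.

w = 13 mm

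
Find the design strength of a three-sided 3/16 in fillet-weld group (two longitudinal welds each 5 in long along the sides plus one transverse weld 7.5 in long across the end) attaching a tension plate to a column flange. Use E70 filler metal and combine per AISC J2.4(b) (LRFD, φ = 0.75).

E70XX → F_EXX = 70 ksi.
t_e = 0.707 × 0.1875 = 0.1326 in.
R_nwl = 0.6 × 70 × 0.1326 × 10 = 55.68 kips (longitudinal, 2 welds).
R_nwt = 0.6 × 70 × 0.1326 × 7.5 = 41.76 kips (transverse, base value).
(i) R_nwl + R_nwt = 97.43 kips; (ii) 0.85 R_nwl + 1.5 R_nwt = 110 kips.
R_n = max = 110 kips [governs: (ii)]; φR_n = 82.47 kips.

φR_n ≈ 82.5 kips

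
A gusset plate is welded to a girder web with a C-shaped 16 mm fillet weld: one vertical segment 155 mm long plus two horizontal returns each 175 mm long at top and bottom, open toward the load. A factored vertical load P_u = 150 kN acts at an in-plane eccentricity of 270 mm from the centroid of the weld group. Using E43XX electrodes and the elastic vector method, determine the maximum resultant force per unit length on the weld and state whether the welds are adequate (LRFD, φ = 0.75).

E43XX → F_EXX = 430 MPa.
Total weld length L_w = 505 mm. Treat welds as unit-width lines.
Centroid: x̄ = 2×175×87.5 / 505 = 60.64 mm from the vertical weld.
Polar moment about centroid: J = I_x + I_y = [155³/12 + 2×175×77.5²] + [155×60.64² + 2(175³/12 + 175×26.86²)] = 4128000 mm³.
Direct shear f_v = P/L_w = 150×10³ / 505 = 297 N/mm (vertical).
Torsion M = P·e = 150×10³ × 270 = 40500000 N·mm.
Critical point at (x, y) = (114.4, 77.5) from centroid. f_tx = M·y/J = 760.3 N/mm; f_ty = M·x/J = 1122 N/mm.
Resultant f_max = √[f_tx² + (f_v + f_ty)²] = √[760.3² + (297 + 1122)²] = 1610 N/mm.
Capacity per unit length: φr_n = 0.75 × 0.6 × 430 × (0.707 × 16) = 2189 N/mm.
1610 ≤ 2189 → adequate.

f_max ≈ 1610 N/mm; adequate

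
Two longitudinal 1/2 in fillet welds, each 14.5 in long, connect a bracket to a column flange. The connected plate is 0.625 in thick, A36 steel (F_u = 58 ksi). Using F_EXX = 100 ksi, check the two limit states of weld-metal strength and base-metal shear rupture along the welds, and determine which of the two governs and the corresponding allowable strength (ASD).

t_e = 0.707 × 0.5 = 0.3535 in; L = 29 in.
Weld metal: R_n/Ω = (1/2.0) × 0.6 × 100 × 0.3535 × 29 = 307.5 kip.
Base metal (shear rupture): R_n/Ω = (1/2.0) × 0.6 × 58 × 0.625 × 29 = 315.4 kip.
Governing: weld metal.

R_n/Ω ≈ 308 kip (weld metal governs)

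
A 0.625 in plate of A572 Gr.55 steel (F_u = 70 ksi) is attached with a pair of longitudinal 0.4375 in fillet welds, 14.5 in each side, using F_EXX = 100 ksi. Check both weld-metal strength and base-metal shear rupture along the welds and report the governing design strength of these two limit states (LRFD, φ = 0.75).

t_e = 0.707 × 0.4375 = 0.3093 in; L = 29 in.
Weld metal: φR_n = 0.75 × 0.6 × 100 × 0.3093 × 29 = 403.7 kips.
Base metal (shear rupture): φR_n = 0.75 × 0.6 × 70 × 0.625 × 29 = 570.9 kips.
Governing: weld metal.

φR_n ≈ 404 kips (weld metal governs)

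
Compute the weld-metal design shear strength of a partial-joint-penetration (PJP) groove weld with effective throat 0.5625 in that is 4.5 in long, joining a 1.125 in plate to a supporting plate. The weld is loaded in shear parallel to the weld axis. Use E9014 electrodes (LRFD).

E90XX → F_EXX = 90 ksi.
Effective throat (given) t_e = 0.5625 in.
A_we = 0.5625 × 4.5 = 2.531 in².
F_nw = 0.6 F_EXX = 54 ksi.
φR_n = 0.75 × 54 × 2.531 = 102.5 kips.

φR_n ≈ 103 kips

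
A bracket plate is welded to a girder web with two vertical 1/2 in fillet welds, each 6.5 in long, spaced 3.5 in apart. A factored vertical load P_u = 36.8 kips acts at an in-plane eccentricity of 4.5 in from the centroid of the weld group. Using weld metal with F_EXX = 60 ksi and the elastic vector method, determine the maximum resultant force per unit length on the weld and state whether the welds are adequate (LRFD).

f_max ≈ 8.84 kip/in; adequate

Total weld length L_w = 13 in. Treat welds as unit-width lines.
Polar moment about centroid: J = 2[d³/12 + d(b/2)²] = 2[6.5³/12 + 6.5×1.75²] = 85.58 in³.
Direct shear f_v = P/L_w = 36.8 / 13 = 2.831 kip/in (vertical).
Torsion M = P·e = 36.8 × 4.5 = 165.6 kip·in.
Critical point at (x, y) = (1.75, 3.25) from centroid. f_tx = M·y/J = 6.289 kip/in; f_ty = M·x/J = 3.386 kip/in.
Resultant f_max = √[f_tx² + (f_v + f_ty)²] = √[6.289² + (2.831 + 3.386)²] = 8.843 kip/in.
Capacity per unit length: φr_n = 0.75 × 0.6 × 60 × (0.707 × 0.5) = 9.544 kip/in.
8.843 ≤ 9.544 → adequate.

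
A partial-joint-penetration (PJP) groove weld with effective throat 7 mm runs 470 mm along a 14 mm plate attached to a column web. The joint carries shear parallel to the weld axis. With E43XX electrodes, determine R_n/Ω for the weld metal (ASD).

E43XX → F_EXX = 430 MPa.
Effective throat (given) t_e = 7 mm.
A_we = 7 × 470 = 3290 mm².
F_nw = 0.6 F_EXX = 258 MPa.
R_n/Ω = (258 × 3290) / 2.0 × 10⁻³ = 424.4 kN.

R_n/Ω ≈ 424 kN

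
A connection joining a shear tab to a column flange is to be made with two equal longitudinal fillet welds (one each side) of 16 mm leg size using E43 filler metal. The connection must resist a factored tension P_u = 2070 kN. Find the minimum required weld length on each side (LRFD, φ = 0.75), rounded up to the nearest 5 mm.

E43XX → F_EXX = 430 MPa.
Throat t_e = 0.707 × 16 = 11.31 mm.
φr_n = 0.75 × 0.6 × 430 × 11.31 × 10⁻³ = 2.189 kN/mm.
L_req = P_u / φr_n = 2070 / 2.189 = 945.7 mm total.
Per side: 945.7 / 2 = 472.8 mm.
Round up → use L = 475 mm on each side.

L = 475 mm on each side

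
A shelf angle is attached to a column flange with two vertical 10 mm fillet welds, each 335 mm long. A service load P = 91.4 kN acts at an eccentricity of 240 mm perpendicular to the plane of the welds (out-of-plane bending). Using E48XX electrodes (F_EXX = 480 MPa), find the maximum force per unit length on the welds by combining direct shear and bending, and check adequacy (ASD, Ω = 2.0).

L_w = 2 × 335 = 670 mm; section modulus (unit throat) S = 2 × L²/6 = 37410 mm².
Direct shear f_v = P/L_w = 91.4×10³/670 = 136.4 N/mm.
Moment M = P × e = 91.4×10³ × 240 = 21936000 N·mm; bending f_b = M/S = 586.4 N/mm.
f_max = √(f_v² + f_b²) = √(136.4² + 586.4²) = 602.1 N/mm.
r_n/Ω = (1/2.0) × 0.6 × 480 × (0.707 × 10) = 1018 N/mm → adequate.

f_max ≈ 602 N/mm; adequate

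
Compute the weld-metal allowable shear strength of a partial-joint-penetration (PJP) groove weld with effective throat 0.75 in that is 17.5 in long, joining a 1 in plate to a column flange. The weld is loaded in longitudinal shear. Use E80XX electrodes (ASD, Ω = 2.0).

E80XX → F_EXX = 80 ksi.
Effective throat (given) t_e = 0.75 in.
A_we = 0.75 × 17.5 = 13.12 in².
F_nw = 0.6 F_EXX = 48 ksi.
R_n/Ω = (48 × 13.12) / 2.0 = 315 kips.

R_n/Ω ≈ 315 kips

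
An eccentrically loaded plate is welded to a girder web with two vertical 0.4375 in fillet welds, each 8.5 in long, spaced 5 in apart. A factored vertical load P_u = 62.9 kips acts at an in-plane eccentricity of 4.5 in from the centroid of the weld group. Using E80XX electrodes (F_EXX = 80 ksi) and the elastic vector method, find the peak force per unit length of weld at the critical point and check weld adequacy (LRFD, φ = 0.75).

f_max ≈ 9.14 kip/in; adequate

Total weld length L_w = 17 in. Treat welds as unit-width lines.
Polar moment about centroid: J = 2[d³/12 + d(b/2)²] = 2[8.5³/12 + 8.5×2.5²] = 208.6 in³.
Direct shear f_v = P/L_w = 62.9 / 17 = 3.7 kip/in (vertical).
Torsion M = P·e = 62.9 × 4.5 = 283.05 kip·in.
Critical point at (x, y) = (2.5, 4.25) from centroid. f_tx = M·y/J = 5.767 kip/in; f_ty = M·x/J = 3.392 kip/in.
Resultant f_max = √[f_tx² + (f_v + f_ty)²] = √[5.767² + (3.7 + 3.392)²] = 9.141 kip/in.
Capacity per unit length: φr_n = 0.75 × 0.6 × 80 × (0.707 × 0.4375) = 11.14 kip/in.
9.141 ≤ 11.14 → adequate.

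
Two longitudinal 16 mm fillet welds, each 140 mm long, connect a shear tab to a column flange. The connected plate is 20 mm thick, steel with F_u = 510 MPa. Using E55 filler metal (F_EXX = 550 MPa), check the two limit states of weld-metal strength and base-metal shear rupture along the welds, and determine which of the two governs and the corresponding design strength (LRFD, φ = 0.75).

φR_n ≈ 784 kN (weld metal governs)

t_e = 0.707 × 16 = 11.31 mm; L = 280 mm.
Weld metal: φR_n = 0.75 × 0.6 × 550 × 11.31 × 280 × 10⁻³ = 783.9 kN.
Base metal (shear rupture): φR_n = 0.75 × 0.6 × 510 × 20 × 280 × 10⁻³ = 1285 kN.
Governing: weld metal.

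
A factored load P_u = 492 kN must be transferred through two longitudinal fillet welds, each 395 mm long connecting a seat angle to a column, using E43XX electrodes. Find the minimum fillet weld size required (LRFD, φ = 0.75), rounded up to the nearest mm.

w = 5 mm

E43XX → F_EXX = 430 MPa.
Total weld length L = 790 mm.
Required throat t_e = P_u / (φ × 0.6 F_EXX × L) = 492 / (0.75 × 0.6 × 430 × 790 × 10⁻³) = 3.219 mm.
Required leg w = t_e / 0.707 = 4.552 mm → use 5 mm.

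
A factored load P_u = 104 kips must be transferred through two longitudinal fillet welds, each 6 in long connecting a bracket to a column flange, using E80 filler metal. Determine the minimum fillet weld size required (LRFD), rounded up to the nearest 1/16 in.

E80XX → F_EXX = 80 ksi.
Total weld length L = 12 in.
Required throat t_e = P_u / (φ × 0.6 F_EXX × L) = 104 / (0.75 × 0.6 × 80 × 12) = 0.2407 in.
Required leg w = t_e / 0.707 = 0.3405 in → use 3/8 in.

w = 3/8 in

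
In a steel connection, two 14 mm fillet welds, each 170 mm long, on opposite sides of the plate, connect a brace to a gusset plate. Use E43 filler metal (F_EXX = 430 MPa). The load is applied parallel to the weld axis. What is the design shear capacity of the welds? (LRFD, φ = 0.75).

Effective throat t_e = 0.707 × 14 = 9.898 mm.
Total length L = 340 mm; A_we = 9.898 × 340 = 3365 mm².
F_nw = 0.6 F_EXX = 0.6 × 430 = 258 MPa.
φR_n = 0.75 × 258 × 3365 × 10⁻³ = 651.2 kN.

φR_n ≈ 651 kN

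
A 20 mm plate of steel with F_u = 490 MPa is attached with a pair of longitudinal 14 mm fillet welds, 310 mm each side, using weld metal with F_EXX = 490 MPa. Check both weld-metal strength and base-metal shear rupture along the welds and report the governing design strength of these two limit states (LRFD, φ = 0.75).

t_e = 0.707 × 14 = 9.898 mm; L = 620 mm.
Weld metal: φR_n = 0.75 × 0.6 × 490 × 9.898 × 620 × 10⁻³ = 1353 kN.
Base metal (shear rupture): φR_n = 0.75 × 0.6 × 490 × 20 × 620 × 10⁻³ = 2734 kN.
Governing: weld metal.

φR_n ≈ 1350 kN (weld metal governs)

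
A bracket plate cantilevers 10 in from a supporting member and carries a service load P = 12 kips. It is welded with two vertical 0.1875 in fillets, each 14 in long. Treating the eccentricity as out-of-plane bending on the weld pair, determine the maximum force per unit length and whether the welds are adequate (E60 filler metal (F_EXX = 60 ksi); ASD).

f_max ≈ 1.89 kip/in; adequate

L_w = 2 × 14 = 28 in; section modulus (unit throat) S = 2 × L²/6 = 65.33 in².
Direct shear f_v = P/L_w = 12/28 = 0.4286 kip/in.
Moment M = P × e = 12 × 10 = 120 kip·in; bending f_b = M/S = 1.837 kip/in.
f_max = √(f_v² + f_b²) = √(0.4286² + 1.837²) = 1.886 kip/in.
r_n/Ω = (1/2.0) × 0.6 × 60 × (0.707 × 0.1875) = 2.386 kip/in → adequate.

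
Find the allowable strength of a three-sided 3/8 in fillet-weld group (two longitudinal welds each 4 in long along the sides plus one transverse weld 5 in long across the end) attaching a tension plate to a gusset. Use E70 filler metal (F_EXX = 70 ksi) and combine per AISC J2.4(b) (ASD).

R_n/Ω ≈ 79.6 kip

t_e = 0.707 × 0.375 = 0.2651 in.
R_nwl = 0.6 × 70 × 0.2651 × 8 = 89.08 kip (longitudinal, 2 welds).
R_nwt = 0.6 × 70 × 0.2651 × 5 = 55.68 kip (transverse, base value).
(i) R_nwl + R_nwt = 144.8 kip; (ii) 0.85 R_nwl + 1.5 R_nwt = 159.2 kip.
R_n = max = 159.2 kip [governs: (ii)]; R_n/Ω = 79.62 kip.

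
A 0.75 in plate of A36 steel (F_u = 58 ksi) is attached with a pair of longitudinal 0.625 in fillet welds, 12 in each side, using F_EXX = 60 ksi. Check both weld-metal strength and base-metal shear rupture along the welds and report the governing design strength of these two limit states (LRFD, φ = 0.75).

φR_n ≈ 286 kips (weld metal governs)

t_e = 0.707 × 0.625 = 0.4419 in; L = 24 in.
Weld metal: φR_n = 0.75 × 0.6 × 60 × 0.4419 × 24 = 286.3 kips.
Base metal (shear rupture): φR_n = 0.75 × 0.6 × 58 × 0.75 × 24 = 469.8 kips.
Governing: weld metal.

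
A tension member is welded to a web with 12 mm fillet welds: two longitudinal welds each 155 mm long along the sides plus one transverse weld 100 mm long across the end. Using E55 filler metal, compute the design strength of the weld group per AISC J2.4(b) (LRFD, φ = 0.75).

E55XX → F_EXX = 550 MPa.
t_e = 0.707 × 12 = 8.484 mm.
R_nwl = 0.6 × 550 × 8.484 × 310 × 10⁻³ = 867.9 kN (longitudinal, 2 welds).
R_nwt = 0.6 × 550 × 8.484 × 100 × 10⁻³ = 280 kN (transverse, base value).
(i) R_nwl + R_nwt = 1148 kN; (ii) 0.85 R_nwl + 1.5 R_nwt = 1158 kN.
R_n = max = 1158 kN [governs: (ii)]; φR_n = 868.3 kN.

φR_n ≈ 868 kN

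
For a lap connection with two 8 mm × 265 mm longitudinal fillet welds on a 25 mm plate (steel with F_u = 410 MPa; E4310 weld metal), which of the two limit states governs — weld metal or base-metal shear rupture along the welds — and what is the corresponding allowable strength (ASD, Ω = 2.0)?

R_n/Ω ≈ 387 kN (weld metal governs)

E43XX → F_EXX = 430 MPa.
t_e = 0.707 × 8 = 5.656 mm; L = 530 mm.
Weld metal: R_n/Ω = (1/2.0) × 0.6 × 430 × 5.656 × 530 × 10⁻³ = 386.7 kN.
Base metal (shear rupture): R_n/Ω = (1/2.0) × 0.6 × 410 × 25 × 530 × 10⁻³ = 1630 kN.
Governing: weld metal.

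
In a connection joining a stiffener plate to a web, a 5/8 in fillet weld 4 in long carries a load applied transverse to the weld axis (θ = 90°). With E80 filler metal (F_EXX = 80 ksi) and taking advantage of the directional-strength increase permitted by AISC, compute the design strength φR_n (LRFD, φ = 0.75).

φR_n ≈ 95.4 kips

t_e = 0.707 × 0.625 = 0.4419 in; A_we = 0.4419 × 4 = 1.767 in².
Directional factor: 1.0 + 0.5 sin^1.5(90°) = 1.5.
F_nw = 0.6 × 80 × 1.5 = 72 ksi.
φR_n = 0.75 × 72 × 1.767 = 95.44 kips.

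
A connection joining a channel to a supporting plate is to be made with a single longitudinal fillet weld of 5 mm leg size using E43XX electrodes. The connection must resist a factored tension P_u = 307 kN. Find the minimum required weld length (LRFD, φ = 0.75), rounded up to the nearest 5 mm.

L = 450 mm

E43XX → F_EXX = 430 MPa.
Throat t_e = 0.707 × 5 = 3.535 mm.
φr_n = 0.75 × 0.6 × 430 × 3.535 × 10⁻³ = 0.684 kN/mm.
L_req = P_u / φr_n = 307 / 0.684 = 448.8 mm total.
Round up → use L = 450 mm.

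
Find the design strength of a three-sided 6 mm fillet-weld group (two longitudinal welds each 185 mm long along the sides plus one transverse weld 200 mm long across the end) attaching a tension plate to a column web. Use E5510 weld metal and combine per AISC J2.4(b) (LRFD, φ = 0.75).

φR_n ≈ 645 kN

E55XX → F_EXX = 550 MPa.
t_e = 0.707 × 6 = 4.242 mm.
R_nwl = 0.6 × 550 × 4.242 × 370 × 10⁻³ = 517.9 kN (longitudinal, 2 welds).
R_nwt = 0.6 × 550 × 4.242 × 200 × 10⁻³ = 280 kN (transverse, base value).
(i) R_nwl + R_nwt = 797.9 kN; (ii) 0.85 R_nwl + 1.5 R_nwt = 860.2 kN.
R_n = max = 860.2 kN [governs: (ii)]; φR_n = 645.2 kN.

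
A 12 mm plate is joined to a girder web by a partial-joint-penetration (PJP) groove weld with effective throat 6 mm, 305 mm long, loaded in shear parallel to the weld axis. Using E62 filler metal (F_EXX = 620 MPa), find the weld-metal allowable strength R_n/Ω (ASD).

R_n/Ω ≈ 340 kN

Effective throat (given) t_e = 6 mm.
A_we = 6 × 305 = 1830 mm².
F_nw = 0.6 F_EXX = 372 MPa.
R_n/Ω = (372 × 1830) / 2.0 × 10⁻³ = 340.4 kN.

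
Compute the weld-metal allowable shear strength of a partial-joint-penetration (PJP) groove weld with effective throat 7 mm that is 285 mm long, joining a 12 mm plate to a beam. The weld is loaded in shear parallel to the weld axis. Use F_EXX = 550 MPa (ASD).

R_n/Ω ≈ 329 kN

Effective throat (given) t_e = 7 mm.
A_we = 7 × 285 = 1995 mm².
F_nw = 0.6 F_EXX = 330 MPa.
R_n/Ω = (330 × 1995) / 2.0 × 10⁻³ = 329.2 kN.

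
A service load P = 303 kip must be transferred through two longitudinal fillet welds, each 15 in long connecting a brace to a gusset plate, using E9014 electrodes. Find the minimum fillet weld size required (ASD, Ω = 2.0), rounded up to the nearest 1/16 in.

w = 9/16 in

E90XX → F_EXX = 90 ksi.
Total weld length L = 30 in.
Required throat t_e = P × Ω / (0.6 F_EXX × L) = 303 × 2.0 / (0.6 × 90 × 30) = 0.3741 in.
Required leg w = t_e / 0.707 = 0.5291 in → use 9/16 in.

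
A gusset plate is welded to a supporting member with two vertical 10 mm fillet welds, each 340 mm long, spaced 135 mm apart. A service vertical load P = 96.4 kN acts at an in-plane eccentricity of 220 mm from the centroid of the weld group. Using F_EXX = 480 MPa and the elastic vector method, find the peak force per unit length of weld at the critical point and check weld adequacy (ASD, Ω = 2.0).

f_max ≈ 473 N/mm; adequate

Total weld length L_w = 680 mm. Treat welds as unit-width lines.
Polar moment about centroid: J = 2[d³/12 + d(b/2)²] = 2[340³/12 + 340×67.5²] = 9649000 mm³.
Direct shear f_v = P/L_w = 96.4×10³ / 680 = 141.8 N/mm (vertical).
Torsion M = P·e = 96.4×10³ × 220 = 21208000 N·mm.
Critical point at (x, y) = (67.5, 170) from centroid. f_tx = M·y/J = 373.7 N/mm; f_ty = M·x/J = 148.4 N/mm.
Resultant f_max = √[f_tx² + (f_v + f_ty)²] = √[373.7² + (141.8 + 148.4)²] = 473.1 N/mm.
Capacity per unit length: r_n/Ω = (1/2.0) × 0.6 × 480 × (0.707 × 10) = 1018 N/mm.
473.1 ≤ 1018 → adequate.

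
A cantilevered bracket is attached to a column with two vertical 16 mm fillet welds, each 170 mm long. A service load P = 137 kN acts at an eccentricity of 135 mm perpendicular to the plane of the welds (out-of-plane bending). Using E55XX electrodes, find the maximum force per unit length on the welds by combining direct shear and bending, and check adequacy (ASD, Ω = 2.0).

E55XX → F_EXX = 550 MPa.
L_w = 2 × 170 = 340 mm; section modulus (unit throat) S = 2 × L²/6 = 9633 mm².
Direct shear f_v = P/L_w = 137×10³/340 = 402.9 N/mm.
Moment M = P × e = 137×10³ × 135 = 18495000 N·mm; bending f_b = M/S = 1920 N/mm.
f_max = √(f_v² + f_b²) = √(402.9² + 1920²) = 1962 N/mm.
r_n/Ω = (1/2.0) × 0.6 × 550 × (0.707 × 16) = 1866 N/mm → NOT adequate.

f_max ≈ 1960 N/mm; NOT adequate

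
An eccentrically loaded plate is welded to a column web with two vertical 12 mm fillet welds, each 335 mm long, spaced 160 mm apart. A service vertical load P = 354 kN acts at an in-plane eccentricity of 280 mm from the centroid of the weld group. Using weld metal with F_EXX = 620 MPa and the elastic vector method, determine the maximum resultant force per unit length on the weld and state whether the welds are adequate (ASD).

Total weld length L_w = 670 mm. Treat welds as unit-width lines.
Polar moment about centroid: J = 2[d³/12 + d(b/2)²] = 2[335³/12 + 335×80²] = 10550000 mm³.
Direct shear f_v = P/L_w = 354×10³ / 670 = 528.4 N/mm (vertical).
Torsion M = P·e = 354×10³ × 280 = 99120000 N·mm.
Critical point at (x, y) = (80, 167.5) from centroid. f_tx = M·y/J = 1573 N/mm; f_ty = M·x/J = 751.3 N/mm.
Resultant f_max = √[f_tx² + (f_v + f_ty)²] = √[1573² + (528.4 + 751.3)²] = 2028 N/mm.
Capacity per unit length: r_n/Ω = (1/2.0) × 0.6 × 620 × (0.707 × 12) = 1578 N/mm.
2028 > 1578 → NOT adequate.

f_max ≈ 2030 N/mm; NOT adequate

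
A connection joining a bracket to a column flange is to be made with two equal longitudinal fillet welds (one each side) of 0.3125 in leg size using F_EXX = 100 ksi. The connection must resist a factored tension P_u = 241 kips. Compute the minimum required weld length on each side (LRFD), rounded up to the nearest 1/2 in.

Throat t_e = 0.707 × 0.3125 = 0.2209 in.
φr_n = 0.75 × 0.6 × 100 × 0.2209 = 9.942 kips/in.
L_req = P_u / φr_n = 241 / 9.942 = 24.24 in total.
Per side: 24.24 / 2 = 12.12 in.
Round up → use L = 12.5 in on each side.

L = 12.5 in on each side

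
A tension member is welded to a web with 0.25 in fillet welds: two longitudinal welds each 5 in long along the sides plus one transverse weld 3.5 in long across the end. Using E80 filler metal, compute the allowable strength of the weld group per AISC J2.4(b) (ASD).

R_n/Ω ≈ 58.3 kip

E80XX → F_EXX = 80 ksi.
t_e = 0.707 × 0.25 = 0.1767 in.
R_nwl = 0.6 × 80 × 0.1767 × 10 = 84.84 kip (longitudinal, 2 welds).
R_nwt = 0.6 × 80 × 0.1767 × 3.5 = 29.69 kip (transverse, base value).
(i) R_nwl + R_nwt = 114.5 kip; (ii) 0.85 R_nwl + 1.5 R_nwt = 116.7 kip.
R_n = max = 116.7 kip [governs: (ii)]; R_n/Ω = 58.33 kip.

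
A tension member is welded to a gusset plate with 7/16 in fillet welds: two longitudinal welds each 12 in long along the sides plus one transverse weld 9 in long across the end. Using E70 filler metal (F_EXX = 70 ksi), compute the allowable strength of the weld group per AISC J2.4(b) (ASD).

t_e = 0.707 × 0.4375 = 0.3093 in.
R_nwl = 0.6 × 70 × 0.3093 × 24 = 311.8 kip (longitudinal, 2 welds).
R_nwt = 0.6 × 70 × 0.3093 × 9 = 116.9 kip (transverse, base value).
(i) R_nwl + R_nwt = 428.7 kip; (ii) 0.85 R_nwl + 1.5 R_nwt = 440.4 kip.
R_n = max = 440.4 kip [governs: (ii)]; R_n/Ω = 220.2 kip.

R_n/Ω ≈ 220 kip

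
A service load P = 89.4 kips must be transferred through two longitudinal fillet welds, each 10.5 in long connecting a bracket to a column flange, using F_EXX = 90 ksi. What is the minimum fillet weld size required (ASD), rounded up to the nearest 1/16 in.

Total weld length L = 21 in.
Required throat t_e = P × Ω / (0.6 F_EXX × L) = 89.4 × 2.0 / (0.6 × 90 × 21) = 0.1577 in.
Required leg w = t_e / 0.707 = 0.223 in → use 1/4 in.

w = 1/4 in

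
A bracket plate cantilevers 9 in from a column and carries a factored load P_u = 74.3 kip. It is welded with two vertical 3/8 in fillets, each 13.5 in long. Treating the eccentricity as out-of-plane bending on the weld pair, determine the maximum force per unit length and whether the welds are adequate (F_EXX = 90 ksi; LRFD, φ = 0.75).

f_max ≈ 11.3 kip/in; NOT adequate

L_w = 2 × 13.5 = 27 in; section modulus (unit throat) S = 2 × L²/6 = 60.75 in².
Direct shear f_v = P/L_w = 74.3/27 = 2.752 kip/in.
Moment M = P × e = 74.3 × 9 = 668.7 kip·in; bending f_b = M/S = 11.01 kip/in.
f_max = √(f_v² + f_b²) = √(2.752² + 11.01²) = 11.35 kip/in.
φr_n = 0.75 × 0.6 × 90 × (0.707 × 0.375) = 10.74 kip/in → NOT adequate.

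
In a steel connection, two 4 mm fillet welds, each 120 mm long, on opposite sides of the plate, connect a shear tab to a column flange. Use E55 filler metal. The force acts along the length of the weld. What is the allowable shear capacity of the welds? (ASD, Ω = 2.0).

E55XX → F_EXX = 550 MPa.
Effective throat t_e = 0.707 × 4 = 2.828 mm.
Total length L = 240 mm; A_we = 2.828 × 240 = 678.7 mm².
F_nw = 0.6 F_EXX = 0.6 × 550 = 330 MPa.
R_n = 330 × 678.7 × 10⁻³ = 224 kN; R_n/Ω = 224/2.0 = 112 kN.

R_n/Ω ≈ 112 kN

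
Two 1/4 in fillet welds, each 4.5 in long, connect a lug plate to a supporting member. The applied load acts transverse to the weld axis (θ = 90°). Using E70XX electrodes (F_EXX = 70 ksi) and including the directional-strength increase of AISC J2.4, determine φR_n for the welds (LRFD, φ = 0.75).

φR_n ≈ 75.2 kips

t_e = 0.707 × 0.25 = 0.1767 in; A_we = 0.1767 × 9 = 1.591 in².
Directional factor: 1.0 + 0.5 sin^1.5(90°) = 1.5.
F_nw = 0.6 × 70 × 1.5 = 63 ksi.
φR_n = 0.75 × 63 × 1.591 = 75.16 kips.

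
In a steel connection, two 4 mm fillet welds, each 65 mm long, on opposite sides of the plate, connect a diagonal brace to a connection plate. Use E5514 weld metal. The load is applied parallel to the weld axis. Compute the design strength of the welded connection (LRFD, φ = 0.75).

φR_n ≈ 91 kN

E55XX → F_EXX = 550 MPa.
Effective throat t_e = 0.707 × 4 = 2.828 mm.
Total length L = 130 mm; A_we = 2.828 × 130 = 367.6 mm².
F_nw = 0.6 F_EXX = 0.6 × 550 = 330 MPa.
φR_n = 0.75 × 330 × 367.6 × 10⁻³ = 90.99 kN.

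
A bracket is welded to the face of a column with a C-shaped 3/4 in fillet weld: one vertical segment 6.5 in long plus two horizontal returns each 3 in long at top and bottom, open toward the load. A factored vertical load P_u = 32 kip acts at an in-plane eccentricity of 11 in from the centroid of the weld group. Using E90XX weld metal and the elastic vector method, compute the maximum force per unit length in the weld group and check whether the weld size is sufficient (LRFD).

f_max ≈ 15.9 kip/in; adequate

E90XX → F_EXX = 90 ksi.
Total weld length L_w = 12.5 in. Treat welds as unit-width lines.
Centroid: x̄ = 2×3×1.5 / 12.5 = 0.72 in from the vertical weld.
Polar moment about centroid: J = I_x + I_y = [6.5³/12 + 2×3×3.25²] + [6.5×0.72² + 2(3³/12 + 3×0.78²)] = 97.78 in³.
Direct shear f_v = P/L_w = 32 / 12.5 = 2.56 kip/in (vertical).
Torsion M = P·e = 32 × 11 = 352 kip·in.
Critical point at (x, y) = (2.28, 3.25) from centroid. f_tx = M·y/J = 11.7 kip/in; f_ty = M·x/J = 8.208 kip/in.
Resultant f_max = √[f_tx² + (f_v + f_ty)²] = √[11.7² + (2.56 + 8.208)²] = 15.9 kip/in.
Capacity per unit length: φr_n = 0.75 × 0.6 × 90 × (0.707 × 0.75) = 21.48 kip/in.
15.9 ≤ 21.48 → adequate.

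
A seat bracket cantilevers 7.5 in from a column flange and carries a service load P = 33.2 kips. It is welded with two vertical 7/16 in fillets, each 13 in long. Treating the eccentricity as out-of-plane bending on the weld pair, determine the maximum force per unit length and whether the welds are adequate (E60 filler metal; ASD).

E60XX → F_EXX = 60 ksi.
L_w = 2 × 13 = 26 in; section modulus (unit throat) S = 2 × L²/6 = 56.33 in².
Direct shear f_v = P/L_w = 33.2/26 = 1.277 kip/in.
Moment M = P × e = 33.2 × 7.5 = 249 kip·in; bending f_b = M/S = 4.42 kip/in.
f_max = √(f_v² + f_b²) = √(1.277² + 4.42²) = 4.601 kip/in.
r_n/Ω = (1/2.0) × 0.6 × 60 × (0.707 × 0.4375) = 5.568 kip/in → adequate.

f_max ≈ 4.6 kip/in; adequate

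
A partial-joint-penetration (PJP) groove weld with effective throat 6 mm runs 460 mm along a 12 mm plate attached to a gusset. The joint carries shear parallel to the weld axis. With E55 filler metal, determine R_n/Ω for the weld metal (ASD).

R_n/Ω ≈ 455 kN

E55XX → F_EXX = 550 MPa.
Effective throat (given) t_e = 6 mm.
A_we = 6 × 460 = 2760 mm².
F_nw = 0.6 F_EXX = 330 MPa.
R_n/Ω = (330 × 2760) / 2.0 × 10⁻³ = 455.4 kN.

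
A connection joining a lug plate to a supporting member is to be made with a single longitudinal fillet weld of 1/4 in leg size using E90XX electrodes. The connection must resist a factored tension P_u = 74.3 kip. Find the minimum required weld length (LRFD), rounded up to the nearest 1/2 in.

E90XX → F_EXX = 90 ksi.
Throat t_e = 0.707 × 0.25 = 0.1767 in.
φr_n = 0.75 × 0.6 × 90 × 0.1767 = 7.158 kip/in.
L_req = P_u / φr_n = 74.3 / 7.158 = 10.38 in total.
Round up → use L = 10.5 in.

L = 10.5 in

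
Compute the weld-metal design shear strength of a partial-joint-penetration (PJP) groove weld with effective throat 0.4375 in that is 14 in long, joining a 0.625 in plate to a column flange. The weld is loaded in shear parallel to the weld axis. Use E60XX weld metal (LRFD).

E60XX → F_EXX = 60 ksi.
Effective throat (given) t_e = 0.4375 in.
A_we = 0.4375 × 14 = 6.125 in².
F_nw = 0.6 F_EXX = 36 ksi.
φR_n = 0.75 × 36 × 6.125 = 165.4 kip.

φR_n ≈ 165 kip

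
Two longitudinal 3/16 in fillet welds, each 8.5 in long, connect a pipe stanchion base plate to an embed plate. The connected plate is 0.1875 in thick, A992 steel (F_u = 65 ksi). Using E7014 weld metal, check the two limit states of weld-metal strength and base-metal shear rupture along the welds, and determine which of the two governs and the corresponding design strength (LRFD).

E70XX → F_EXX = 70 ksi.
t_e = 0.707 × 0.1875 = 0.1326 in; L = 17 in.
Weld metal: φR_n = 0.75 × 0.6 × 70 × 0.1326 × 17 = 70.99 kips.
Base metal (shear rupture): φR_n = 0.75 × 0.6 × 65 × 0.1875 × 17 = 93.23 kips.
Governing: weld metal.

φR_n ≈ 71 kips (weld metal governs)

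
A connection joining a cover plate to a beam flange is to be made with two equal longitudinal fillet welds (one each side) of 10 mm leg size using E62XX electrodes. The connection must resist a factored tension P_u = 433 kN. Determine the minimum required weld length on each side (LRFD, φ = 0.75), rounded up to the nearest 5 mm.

E62XX → F_EXX = 620 MPa.
Throat t_e = 0.707 × 10 = 7.07 mm.
φr_n = 0.75 × 0.6 × 620 × 7.07 × 10⁻³ = 1.973 kN/mm.
L_req = P_u / φr_n = 433 / 1.973 = 219.5 mm total.
Per side: 219.5 / 2 = 109.8 mm.
Round up → use L = 110 mm on each side.

L = 110 mm on each side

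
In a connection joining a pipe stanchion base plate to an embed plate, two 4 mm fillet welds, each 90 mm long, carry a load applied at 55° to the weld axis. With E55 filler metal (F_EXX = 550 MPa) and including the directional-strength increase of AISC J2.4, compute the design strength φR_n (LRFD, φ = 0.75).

φR_n ≈ 173 kN

t_e = 0.707 × 4 = 2.828 mm; A_we = 2.828 × 180 = 509 mm².
Directional factor: 1.0 + 0.5 sin^1.5(55°) = 1.371.
F_nw = 0.6 × 550 × 1.371 = 452.3 MPa.
φR_n = 0.75 × 452.3 × 509 × 10⁻³ = 172.7 kN.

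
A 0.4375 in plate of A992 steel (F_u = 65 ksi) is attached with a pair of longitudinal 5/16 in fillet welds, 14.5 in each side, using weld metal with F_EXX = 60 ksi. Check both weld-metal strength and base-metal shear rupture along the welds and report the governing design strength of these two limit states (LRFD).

φR_n ≈ 173 kip (weld metal governs)

t_e = 0.707 × 0.3125 = 0.2209 in; L = 29 in.
Weld metal: φR_n = 0.75 × 0.6 × 60 × 0.2209 × 29 = 173 kip.
Base metal (shear rupture): φR_n = 0.75 × 0.6 × 65 × 0.4375 × 29 = 371.1 kip.
Governing: weld metal.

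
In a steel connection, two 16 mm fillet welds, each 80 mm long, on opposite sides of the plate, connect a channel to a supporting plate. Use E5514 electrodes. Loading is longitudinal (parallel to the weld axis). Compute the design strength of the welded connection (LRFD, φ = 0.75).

φR_n ≈ 448 kN

E55XX → F_EXX = 550 MPa.
Effective throat t_e = 0.707 × 16 = 11.31 mm.
Total length L = 160 mm; A_we = 11.31 × 160 = 1810 mm².
F_nw = 0.6 F_EXX = 0.6 × 550 = 330 MPa.
φR_n = 0.75 × 330 × 1810 × 10⁻³ = 448 kN.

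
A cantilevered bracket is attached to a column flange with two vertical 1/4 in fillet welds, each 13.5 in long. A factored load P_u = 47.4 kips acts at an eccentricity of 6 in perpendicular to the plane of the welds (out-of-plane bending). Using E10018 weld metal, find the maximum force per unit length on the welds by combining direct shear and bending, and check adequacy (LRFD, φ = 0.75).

E100XX → F_EXX = 100 ksi.
L_w = 2 × 13.5 = 27 in; section modulus (unit throat) S = 2 × L²/6 = 60.75 in².
Direct shear f_v = P/L_w = 47.4/27 = 1.756 kip/in.
Moment M = P × e = 47.4 × 6 = 284.4 kip·in; bending f_b = M/S = 4.681 kip/in.
f_max = √(f_v² + f_b²) = √(1.756² + 4.681²) = 5 kip/in.
φr_n = 0.75 × 0.6 × 100 × (0.707 × 0.25) = 7.954 kip/in → adequate.

f_max ≈ 5 kip/in; adequate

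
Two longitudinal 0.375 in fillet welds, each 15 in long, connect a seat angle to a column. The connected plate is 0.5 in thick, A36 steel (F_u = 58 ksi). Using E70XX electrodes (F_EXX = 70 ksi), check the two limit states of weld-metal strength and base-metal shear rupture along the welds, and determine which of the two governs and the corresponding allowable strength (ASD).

t_e = 0.707 × 0.375 = 0.2651 in; L = 30 in.
Weld metal: R_n/Ω = (1/2.0) × 0.6 × 70 × 0.2651 × 30 = 167 kips.
Base metal (shear rupture): R_n/Ω = (1/2.0) × 0.6 × 58 × 0.5 × 30 = 261 kips.
Governing: weld metal.

R_n/Ω ≈ 167 kips (weld metal governs)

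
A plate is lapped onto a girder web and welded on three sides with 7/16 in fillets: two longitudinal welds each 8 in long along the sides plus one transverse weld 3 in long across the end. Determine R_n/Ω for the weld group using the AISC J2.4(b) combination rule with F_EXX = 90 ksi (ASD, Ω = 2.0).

t_e = 0.707 × 0.4375 = 0.3093 in.
R_nwl = 0.6 × 90 × 0.3093 × 16 = 267.2 kips (longitudinal, 2 welds).
R_nwt = 0.6 × 90 × 0.3093 × 3 = 50.11 kips (transverse, base value).
(i) R_nwl + R_nwt = 317.4 kips; (ii) 0.85 R_nwl + 1.5 R_nwt = 302.3 kips.
R_n = max = 317.4 kips [governs: (i)]; R_n/Ω = 158.7 kips.

R_n/Ω ≈ 159 kips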